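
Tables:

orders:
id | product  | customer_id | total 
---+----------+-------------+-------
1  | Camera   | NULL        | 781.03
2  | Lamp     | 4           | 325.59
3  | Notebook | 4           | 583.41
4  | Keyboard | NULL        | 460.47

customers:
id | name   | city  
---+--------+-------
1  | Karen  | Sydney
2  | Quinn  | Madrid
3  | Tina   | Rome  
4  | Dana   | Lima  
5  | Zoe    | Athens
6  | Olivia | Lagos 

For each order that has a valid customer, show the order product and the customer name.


INNER JOIN keeps only orders rows whose customer_id matches an id in customers. Walk through each order:
  - order 1 (Camera): customer_id=NULL, no match -> dropped
  - order 2 (Lamp): customer_id=4 -> matches Dana
  - order 3 (Notebook): customer_id=4 -> matches Dana
  - order 4 (Keyboard): customer_id=NULL, no match -> dropped
So 2 of 4 rows are dropped.

SQL:
SELECT a.product, b.name AS customer
FROM orders a
INNER JOIN customers b ON a.customer_id = b.id

Result:
product  | customer
---------+---------
Lamp     | Dana    
Notebook | Dana    


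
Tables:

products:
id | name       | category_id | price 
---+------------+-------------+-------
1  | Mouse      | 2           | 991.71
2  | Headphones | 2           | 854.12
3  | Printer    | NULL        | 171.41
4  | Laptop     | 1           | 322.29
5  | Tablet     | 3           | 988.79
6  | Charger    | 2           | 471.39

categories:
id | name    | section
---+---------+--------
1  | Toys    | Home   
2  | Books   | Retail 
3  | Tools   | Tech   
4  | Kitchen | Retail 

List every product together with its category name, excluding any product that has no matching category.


INNER JOIN keeps only products rows whose category_id matches an id in categories. Walk through each product:
  - product 1 (Mouse): category_id=2 -> matches Books
  - product 2 (Headphones): category_id=2 -> matches Books
  - product 3 (Printer): category_id=NULL, no match -> dropped
  - product 4 (Laptop): category_id=1 -> matches Toys
  - product 5 (Tablet): category_id=3 -> matches Tools
  - product 6 (Charger): category_id=2 -> matches Books
So 1 of 6 rows is dropped.

SQL:
SELECT a.name, b.name AS category
FROM products a
INNER JOIN categories b ON a.category_id = b.id

Result:
name       | category
-----------+---------
Mouse      | Books   
Headphones | Books   
Laptop     | Toys    
Tablet     | Tools   
Charger    | Books   


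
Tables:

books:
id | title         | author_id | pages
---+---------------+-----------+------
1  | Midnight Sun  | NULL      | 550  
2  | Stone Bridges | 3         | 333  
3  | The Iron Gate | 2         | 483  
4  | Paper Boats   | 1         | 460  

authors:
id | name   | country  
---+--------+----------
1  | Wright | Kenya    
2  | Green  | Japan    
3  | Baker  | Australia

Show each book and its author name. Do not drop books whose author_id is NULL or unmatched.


LEFT JOIN keeps every row from books (the left table); where author_id has no match in authors, the author columns become NULL. Walk through each book:
  - book 1 (Midnight Sun): author_id=NULL, no match -> kept with NULL
  - book 2 (Stone Bridges): author_id=3 -> matches Baker
  - book 3 (The Iron Gate): author_id=2 -> matches Green
  - book 4 (Paper Boats): author_id=1 -> matches Wright
All 4 rows appear; 1 has NULL author.

SQL:
SELECT a.title, b.name AS author
FROM books a
LEFT JOIN authors b ON a.author_id = b.id

Result:
title         | author
--------------+-------
Midnight Sun  | NULL  
Stone Bridges | Baker 
The Iron Gate | Green 
Paper Boats   | Wright


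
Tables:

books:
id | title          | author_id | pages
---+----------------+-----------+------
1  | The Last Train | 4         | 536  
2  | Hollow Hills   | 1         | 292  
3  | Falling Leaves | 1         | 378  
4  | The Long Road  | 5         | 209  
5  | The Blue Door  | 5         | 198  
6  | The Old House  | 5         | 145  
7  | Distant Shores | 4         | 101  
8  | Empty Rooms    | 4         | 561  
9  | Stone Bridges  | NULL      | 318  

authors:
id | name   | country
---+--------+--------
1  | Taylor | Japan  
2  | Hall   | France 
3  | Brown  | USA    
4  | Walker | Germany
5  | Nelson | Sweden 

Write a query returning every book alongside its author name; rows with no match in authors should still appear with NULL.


LEFT JOIN keeps every row from books (the left table); where author_id has no match in authors, the author columns become NULL. Walk through each book:
  - book 1 (The Last Train): author_id=4 -> matches Walker
  - book 2 (Hollow Hills): author_id=1 -> matches Taylor
  - book 3 (Falling Leaves): author_id=1 -> matches Taylor
  - book 4 (The Long Road): author_id=5 -> matches Nelson
  - book 5 (The Blue Door): author_id=5 -> matches Nelson
  - book 6 (The Old House): author_id=5 -> matches Nelson
  - book 7 (Distant Shores): author_id=4 -> matches Walker
  - book 8 (Empty Rooms): author_id=4 -> matches Walker
  - book 9 (Stone Bridges): author_id=NULL, no match -> kept with NULL
All 9 rows appear; 1 has NULL author.

SQL:
SELECT a.title, b.name AS author
FROM books a
LEFT JOIN authors b ON a.author_id = b.id

Result:
title          | author
---------------+-------
The Last Train | Walker
Hollow Hills   | Taylor
Falling Leaves | Taylor
The Long Road  | Nelson
The Blue Door  | Nelson
The Old House  | Nelson
Distant Shores | Walker
Empty Rooms    | Walker
Stone Bridges  | NULL  


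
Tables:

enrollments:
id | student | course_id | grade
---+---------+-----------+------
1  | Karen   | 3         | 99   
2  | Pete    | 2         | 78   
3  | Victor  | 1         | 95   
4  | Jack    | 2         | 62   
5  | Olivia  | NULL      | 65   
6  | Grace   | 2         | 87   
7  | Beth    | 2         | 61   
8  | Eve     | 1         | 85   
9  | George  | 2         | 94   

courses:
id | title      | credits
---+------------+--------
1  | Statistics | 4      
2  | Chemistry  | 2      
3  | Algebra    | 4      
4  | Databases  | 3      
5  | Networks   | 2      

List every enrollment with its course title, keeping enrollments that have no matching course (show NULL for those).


LEFT JOIN keeps every row from enrollments (the left table); where course_id has no match in courses, the course columns become NULL. Walk through each enrollment:
  - enrollment 1 (Karen): course_id=3 -> matches Algebra
  - enrollment 2 (Pete): course_id=2 -> matches Chemistry
  - enrollment 3 (Victor): course_id=1 -> matches Statistics
  - enrollment 4 (Jack): course_id=2 -> matches Chemistry
  - enrollment 5 (Olivia): course_id=NULL, no match -> kept with NULL
  - enrollment 6 (Grace): course_id=2 -> matches Chemistry
  - enrollment 7 (Beth): course_id=2 -> matches Chemistry
  - enrollment 8 (Eve): course_id=1 -> matches Statistics
  - enrollment 9 (George): course_id=2 -> matches Chemistry
All 9 rows appear; 1 has NULL course.

SQL:
SELECT a.student, b.title AS course
FROM enrollments a
LEFT JOIN courses b ON a.course_id = b.id

Result:
student | course    
--------+-----------
Karen   | Algebra   
Pete    | Chemistry 
Victor  | Statistics
Jack    | Chemistry 
Olivia  | NULL      
Grace   | Chemistry 
Beth    | Chemistry 
Eve     | Statistics
George  | Chemistry 


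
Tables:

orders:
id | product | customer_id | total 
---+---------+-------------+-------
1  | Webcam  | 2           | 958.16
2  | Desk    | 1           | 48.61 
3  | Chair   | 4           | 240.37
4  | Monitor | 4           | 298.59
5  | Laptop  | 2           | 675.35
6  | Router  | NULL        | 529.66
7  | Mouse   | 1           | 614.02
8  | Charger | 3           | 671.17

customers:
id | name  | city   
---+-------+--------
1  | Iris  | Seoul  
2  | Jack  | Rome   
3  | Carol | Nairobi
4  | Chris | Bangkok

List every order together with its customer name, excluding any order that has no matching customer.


INNER JOIN keeps only orders rows whose customer_id matches an id in customers. Walk through each order:
  - order 1 (Webcam): customer_id=2 -> matches Jack
  - order 2 (Desk): customer_id=1 -> matches Iris
  - order 3 (Chair): customer_id=4 -> matches Chris
  - order 4 (Monitor): customer_id=4 -> matches Chris
  - order 5 (Laptop): customer_id=2 -> matches Jack
  - order 6 (Router): customer_id=NULL, no match -> dropped
  - order 7 (Mouse): customer_id=1 -> matches Iris
  - order 8 (Charger): customer_id=3 -> matches Carol
So 1 of 8 rows is dropped.

SQL:
SELECT a.product, b.name AS customer
FROM orders a
INNER JOIN customers b ON a.customer_id = b.id

Result:
product | customer
--------+---------
Webcam  | Jack    
Desk    | Iris    
Chair   | Chris   
Monitor | Chris   
Laptop  | Jack    
Mouse   | Iris    
Charger | Carol   


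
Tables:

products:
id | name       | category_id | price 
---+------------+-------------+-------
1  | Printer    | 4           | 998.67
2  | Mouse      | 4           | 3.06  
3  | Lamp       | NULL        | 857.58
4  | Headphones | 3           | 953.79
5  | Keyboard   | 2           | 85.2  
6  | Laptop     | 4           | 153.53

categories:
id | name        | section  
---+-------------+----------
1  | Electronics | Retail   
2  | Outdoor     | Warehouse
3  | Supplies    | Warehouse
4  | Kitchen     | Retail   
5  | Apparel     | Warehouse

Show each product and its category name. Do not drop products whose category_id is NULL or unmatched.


LEFT JOIN keeps every row from products (the left table); where category_id has no match in categories, the category columns become NULL. Walk through each product:
  - product 1 (Printer): category_id=4 -> matches Kitchen
  - product 2 (Mouse): category_id=4 -> matches Kitchen
  - product 3 (Lamp): category_id=NULL, no match -> kept with NULL
  - product 4 (Headphones): category_id=3 -> matches Supplies
  - product 5 (Keyboard): category_id=2 -> matches Outdoor
  - product 6 (Laptop): category_id=4 -> matches Kitchen
All 6 rows appear; 1 has NULL category.

SQL:
SELECT a.name, b.name AS category
FROM products a
LEFT JOIN categories b ON a.category_id = b.id

Result:
name       | category
-----------+---------
Printer    | Kitchen 
Mouse      | Kitchen 
Lamp       | NULL    
Headphones | Supplies
Keyboard   | Outdoor 
Laptop     | Kitchen 


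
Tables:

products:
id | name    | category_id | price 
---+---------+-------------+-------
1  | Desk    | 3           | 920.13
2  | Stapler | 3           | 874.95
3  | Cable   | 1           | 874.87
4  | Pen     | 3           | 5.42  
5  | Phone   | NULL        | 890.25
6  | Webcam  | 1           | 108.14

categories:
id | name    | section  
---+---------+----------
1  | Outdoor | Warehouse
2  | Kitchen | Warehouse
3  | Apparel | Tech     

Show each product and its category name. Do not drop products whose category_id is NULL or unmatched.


LEFT JOIN keeps every row from products (the left table); where category_id has no match in categories, the category columns become NULL. Walk through each product:
  - product 1 (Desk): category_id=3 -> matches Apparel
  - product 2 (Stapler): category_id=3 -> matches Apparel
  - product 3 (Cable): category_id=1 -> matches Outdoor
  - product 4 (Pen): category_id=3 -> matches Apparel
  - product 5 (Phone): category_id=NULL, no match -> kept with NULL
  - product 6 (Webcam): category_id=1 -> matches Outdoor
All 6 rows appear; 1 has NULL category.

SQL:
SELECT a.name, b.name AS category
FROM products a
LEFT JOIN categories b ON a.category_id = b.id

Result:
name    | category
--------+---------
Desk    | Apparel 
Stapler | Apparel 
Cable   | Outdoor 
Pen     | Apparel 
Phone   | NULL    
Webcam  | Outdoor 


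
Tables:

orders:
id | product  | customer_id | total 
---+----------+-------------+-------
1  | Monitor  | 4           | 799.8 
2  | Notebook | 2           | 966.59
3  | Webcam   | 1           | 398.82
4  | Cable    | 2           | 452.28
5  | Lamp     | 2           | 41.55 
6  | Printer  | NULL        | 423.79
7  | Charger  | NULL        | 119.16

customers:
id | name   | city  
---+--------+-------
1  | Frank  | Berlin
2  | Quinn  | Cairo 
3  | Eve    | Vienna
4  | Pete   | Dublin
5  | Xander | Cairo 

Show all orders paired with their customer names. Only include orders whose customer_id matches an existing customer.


INNER JOIN keeps only orders rows whose customer_id matches an id in customers. Walk through each order:
  - order 1 (Monitor): customer_id=4 -> matches Pete
  - order 2 (Notebook): customer_id=2 -> matches Quinn
  - order 3 (Webcam): customer_id=1 -> matches Frank
  - order 4 (Cable): customer_id=2 -> matches Quinn
  - order 5 (Lamp): customer_id=2 -> matches Quinn
  - order 6 (Printer): customer_id=NULL, no match -> dropped
  - order 7 (Charger): customer_id=NULL, no match -> dropped
So 2 of 7 rows are dropped.

SQL:
SELECT a.product, b.name AS customer
FROM orders a
INNER JOIN customers b ON a.customer_id = b.id

Result:
product  | customer
---------+---------
Monitor  | Pete    
Notebook | Quinn   
Webcam   | Frank   
Cable    | Quinn   
Lamp     | Quinn   


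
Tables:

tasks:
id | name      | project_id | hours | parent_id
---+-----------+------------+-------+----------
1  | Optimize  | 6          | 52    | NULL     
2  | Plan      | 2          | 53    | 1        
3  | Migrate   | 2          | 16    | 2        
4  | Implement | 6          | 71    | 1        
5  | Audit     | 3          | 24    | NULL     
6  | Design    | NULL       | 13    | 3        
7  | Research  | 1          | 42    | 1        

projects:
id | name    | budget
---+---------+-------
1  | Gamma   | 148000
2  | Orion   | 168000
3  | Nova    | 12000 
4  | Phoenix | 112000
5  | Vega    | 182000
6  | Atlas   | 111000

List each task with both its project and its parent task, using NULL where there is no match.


Two LEFT JOINs from the same base table tasks: one to projects via project_id, one to tasks itself via parent_id. Both are LEFT so every task is preserved.
Match against projects:
  - task 1 (Optimize): project_id=6 -> matches Atlas
  - task 2 (Plan): project_id=2 -> matches Orion
  - task 3 (Migrate): project_id=2 -> matches Orion
  - task 4 (Implement): project_id=6 -> matches Atlas
  - task 5 (Audit): project_id=3 -> matches Nova
  - task 6 (Design): project_id=NULL, no match -> kept with NULL
  - task 7 (Research): project_id=1 -> matches Gamma
Match against tasks (self):
  - task 1 (Optimize): parent_id=NULL -> NULL
  - task 2 (Plan): parent_id=1 -> Optimize
  - task 3 (Migrate): parent_id=2 -> Plan
  - task 4 (Implement): parent_id=1 -> Optimize
  - task 5 (Audit): parent_id=NULL -> NULL
  - task 6 (Design): parent_id=3 -> Migrate
  - task 7 (Research): parent_id=1 -> Optimize

SQL:
SELECT a.name, b.name AS project, c.name AS parent
FROM tasks a
LEFT JOIN projects b ON a.project_id = b.id
LEFT JOIN tasks c ON a.parent_id = c.id

Result:
name      | project | parent  
----------+---------+---------
Optimize  | Atlas   | NULL    
Plan      | Orion   | Optimize
Migrate   | Orion   | Plan    
Implement | Atlas   | Optimize
Audit     | Nova    | NULL    
Design    | NULL    | Migrate 
Research  | Gamma   | Optimize


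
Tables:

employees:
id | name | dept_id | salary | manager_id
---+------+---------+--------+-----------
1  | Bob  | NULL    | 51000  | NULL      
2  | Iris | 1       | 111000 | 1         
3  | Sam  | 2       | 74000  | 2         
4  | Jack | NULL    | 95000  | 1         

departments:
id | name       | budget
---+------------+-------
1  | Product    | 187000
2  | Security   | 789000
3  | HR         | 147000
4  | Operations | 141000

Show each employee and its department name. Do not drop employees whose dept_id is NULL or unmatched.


LEFT JOIN keeps every row from employees (the left table); where dept_id has no match in departments, the department columns become NULL. Walk through each employee:
  - employee 1 (Bob): dept_id=NULL, no match -> kept with NULL
  - employee 2 (Iris): dept_id=1 -> matches Product
  - employee 3 (Sam): dept_id=2 -> matches Security
  - employee 4 (Jack): dept_id=NULL, no match -> kept with NULL
All 4 rows appear; 2 have NULL department.

SQL:
SELECT a.name, b.name AS department
FROM employees a
LEFT JOIN departments b ON a.dept_id = b.id

Result:
name | department
-----+-----------
Bob  | NULL      
Iris | Product   
Sam  | Security  
Jack | NULL      


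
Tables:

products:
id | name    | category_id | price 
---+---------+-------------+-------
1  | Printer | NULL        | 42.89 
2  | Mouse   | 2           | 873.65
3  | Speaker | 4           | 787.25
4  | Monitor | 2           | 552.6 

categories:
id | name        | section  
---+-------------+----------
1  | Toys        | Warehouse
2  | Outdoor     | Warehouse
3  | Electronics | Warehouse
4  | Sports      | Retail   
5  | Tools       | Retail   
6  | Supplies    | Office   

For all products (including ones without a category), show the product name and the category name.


LEFT JOIN keeps every row from products (the left table); where category_id has no match in categories, the category columns become NULL. Walk through each product:
  - product 1 (Printer): category_id=NULL, no match -> kept with NULL
  - product 2 (Mouse): category_id=2 -> matches Outdoor
  - product 3 (Speaker): category_id=4 -> matches Sports
  - product 4 (Monitor): category_id=2 -> matches Outdoor
All 4 rows appear; 1 has NULL category.

SQL:
SELECT a.name, b.name AS category
FROM products a
LEFT JOIN categories b ON a.category_id = b.id

Result:
name    | category
--------+---------
Printer | NULL    
Mouse   | Outdoor 
Speaker | Sports  
Monitor | Outdoor 


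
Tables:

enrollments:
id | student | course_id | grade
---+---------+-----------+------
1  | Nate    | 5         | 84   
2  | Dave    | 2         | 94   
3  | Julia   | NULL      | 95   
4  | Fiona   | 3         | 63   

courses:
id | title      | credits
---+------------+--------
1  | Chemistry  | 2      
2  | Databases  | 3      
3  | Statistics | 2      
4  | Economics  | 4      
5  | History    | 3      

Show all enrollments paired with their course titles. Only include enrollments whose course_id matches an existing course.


INNER JOIN keeps only enrollments rows whose course_id matches an id in courses. Walk through each enrollment:
  - enrollment 1 (Nate): course_id=5 -> matches History
  - enrollment 2 (Dave): course_id=2 -> matches Databases
  - enrollment 3 (Julia): course_id=NULL, no match -> dropped
  - enrollment 4 (Fiona): course_id=3 -> matches Statistics
So 1 of 4 rows is dropped.

SQL:
SELECT a.student, b.title AS course
FROM enrollments a
INNER JOIN courses b ON a.course_id = b.id

Result:
student | course    
--------+-----------
Nate    | History   
Dave    | Databases 
Fiona   | Statistics


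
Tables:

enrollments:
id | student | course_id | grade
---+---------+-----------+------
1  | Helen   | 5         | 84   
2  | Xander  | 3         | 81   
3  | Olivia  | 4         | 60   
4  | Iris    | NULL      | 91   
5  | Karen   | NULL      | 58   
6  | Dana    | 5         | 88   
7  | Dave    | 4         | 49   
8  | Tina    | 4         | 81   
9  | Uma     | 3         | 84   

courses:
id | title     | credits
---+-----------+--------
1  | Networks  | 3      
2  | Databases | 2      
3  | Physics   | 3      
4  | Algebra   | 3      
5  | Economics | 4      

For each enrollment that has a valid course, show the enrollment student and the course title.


INNER JOIN keeps only enrollments rows whose course_id matches an id in courses. Walk through each enrollment:
  - enrollment 1 (Helen): course_id=5 -> matches Economics
  - enrollment 2 (Xander): course_id=3 -> matches Physics
  - enrollment 3 (Olivia): course_id=4 -> matches Algebra
  - enrollment 4 (Iris): course_id=NULL, no match -> dropped
  - enrollment 5 (Karen): course_id=NULL, no match -> dropped
  - enrollment 6 (Dana): course_id=5 -> matches Economics
  - enrollment 7 (Dave): course_id=4 -> matches Algebra
  - enrollment 8 (Tina): course_id=4 -> matches Algebra
  - enrollment 9 (Uma): course_id=3 -> matches Physics
So 2 of 9 rows are dropped.

SQL:
SELECT a.student, b.title AS course
FROM enrollments a
INNER JOIN courses b ON a.course_id = b.id

Result:
student | course   
--------+----------
Helen   | Economics
Xander  | Physics  
Olivia  | Algebra  
Dana    | Economics
Dave    | Algebra  
Tina    | Algebra  
Uma     | Physics  


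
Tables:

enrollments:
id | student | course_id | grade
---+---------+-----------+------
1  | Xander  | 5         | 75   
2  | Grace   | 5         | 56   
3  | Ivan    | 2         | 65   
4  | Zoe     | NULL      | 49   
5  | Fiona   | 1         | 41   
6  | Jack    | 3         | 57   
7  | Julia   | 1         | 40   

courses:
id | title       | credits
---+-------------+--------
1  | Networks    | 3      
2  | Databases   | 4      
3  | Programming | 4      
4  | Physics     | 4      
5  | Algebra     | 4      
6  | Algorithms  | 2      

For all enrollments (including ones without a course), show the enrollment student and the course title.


LEFT JOIN keeps every row from enrollments (the left table); where course_id has no match in courses, the course columns become NULL. Walk through each enrollment:
  - enrollment 1 (Xander): course_id=5 -> matches Algebra
  - enrollment 2 (Grace): course_id=5 -> matches Algebra
  - enrollment 3 (Ivan): course_id=2 -> matches Databases
  - enrollment 4 (Zoe): course_id=NULL, no match -> kept with NULL
  - enrollment 5 (Fiona): course_id=1 -> matches Networks
  - enrollment 6 (Jack): course_id=3 -> matches Programming
  - enrollment 7 (Julia): course_id=1 -> matches Networks
All 7 rows appear; 1 has NULL course.

SQL:
SELECT a.student, b.title AS course
FROM enrollments a
LEFT JOIN courses b ON a.course_id = b.id

Result:
student | course     
--------+------------
Xander  | Algebra    
Grace   | Algebra    
Ivan    | Databases  
Zoe     | NULL       
Fiona   | Networks   
Jack    | Programming
Julia   | Networks   


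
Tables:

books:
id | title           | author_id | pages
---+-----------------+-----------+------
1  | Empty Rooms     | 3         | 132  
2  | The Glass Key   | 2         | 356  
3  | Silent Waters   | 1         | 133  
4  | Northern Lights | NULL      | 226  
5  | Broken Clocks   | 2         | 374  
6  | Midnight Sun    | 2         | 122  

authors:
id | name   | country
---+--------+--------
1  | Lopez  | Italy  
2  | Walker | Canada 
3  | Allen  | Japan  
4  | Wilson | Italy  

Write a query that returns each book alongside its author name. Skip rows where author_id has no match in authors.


INNER JOIN keeps only books rows whose author_id matches an id in authors. Walk through each book:
  - book 1 (Empty Rooms): author_id=3 -> matches Allen
  - book 2 (The Glass Key): author_id=2 -> matches Walker
  - book 3 (Silent Waters): author_id=1 -> matches Lopez
  - book 4 (Northern Lights): author_id=NULL, no match -> dropped
  - book 5 (Broken Clocks): author_id=2 -> matches Walker
  - book 6 (Midnight Sun): author_id=2 -> matches Walker
So 1 of 6 rows is dropped.

SQL:
SELECT a.title, b.name AS author
FROM books a
INNER JOIN authors b ON a.author_id = b.id

Result:
title         | author
--------------+-------
Empty Rooms   | Allen 
The Glass Key | Walker
Silent Waters | Lopez 
Broken Clocks | Walker
Midnight Sun  | Walker


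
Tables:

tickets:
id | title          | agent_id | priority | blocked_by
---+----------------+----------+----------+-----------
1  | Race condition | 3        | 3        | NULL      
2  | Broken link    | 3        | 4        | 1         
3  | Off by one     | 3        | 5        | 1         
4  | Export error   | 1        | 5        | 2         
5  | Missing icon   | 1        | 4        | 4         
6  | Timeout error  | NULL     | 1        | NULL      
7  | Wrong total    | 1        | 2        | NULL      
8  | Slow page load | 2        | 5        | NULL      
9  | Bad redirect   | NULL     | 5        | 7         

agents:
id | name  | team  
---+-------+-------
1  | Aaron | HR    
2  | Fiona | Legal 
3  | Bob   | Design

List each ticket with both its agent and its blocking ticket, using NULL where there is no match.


Two LEFT JOINs from the same base table tickets: one to agents via agent_id, one to tickets itself via blocked_by. Both are LEFT so every ticket is preserved.
Match against agents:
  - ticket 1 (Race condition): agent_id=3 -> matches Bob
  - ticket 2 (Broken link): agent_id=3 -> matches Bob
  - ticket 3 (Off by one): agent_id=3 -> matches Bob
  - ticket 4 (Export error): agent_id=1 -> matches Aaron
  - ticket 5 (Missing icon): agent_id=1 -> matches Aaron
  - ticket 6 (Timeout error): agent_id=NULL, no match -> kept with NULL
  - ticket 7 (Wrong total): agent_id=1 -> matches Aaron
  - ticket 8 (Slow page load): agent_id=2 -> matches Fiona
  - ticket 9 (Bad redirect): agent_id=NULL, no match -> kept with NULL
Match against tickets (self):
  - ticket 1 (Race condition): blocked_by=NULL -> NULL
  - ticket 2 (Broken link): blocked_by=1 -> Race condition
  - ticket 3 (Off by one): blocked_by=1 -> Race condition
  - ticket 4 (Export error): blocked_by=2 -> Broken link
  - ticket 5 (Missing icon): blocked_by=4 -> Export error
  - ticket 6 (Timeout error): blocked_by=NULL -> NULL
  - ticket 7 (Wrong total): blocked_by=NULL -> NULL
  - ticket 8 (Slow page load): blocked_by=NULL -> NULL
  - ticket 9 (Bad redirect): blocked_by=7 -> Wrong total

SQL:
SELECT a.title, b.name AS agent, c.title AS blocked_by
FROM tickets a
LEFT JOIN agents b ON a.agent_id = b.id
LEFT JOIN tickets c ON a.blocked_by = c.id

Result:
title          | agent | blocked_by    
---------------+-------+---------------
Race condition | Bob   | NULL          
Broken link    | Bob   | Race condition
Off by one     | Bob   | Race condition
Export error   | Aaron | Broken link   
Missing icon   | Aaron | Export error  
Timeout error  | NULL  | NULL          
Wrong total    | Aaron | NULL          
Slow page load | Fiona | NULL          
Bad redirect   | NULL  | Wrong total   


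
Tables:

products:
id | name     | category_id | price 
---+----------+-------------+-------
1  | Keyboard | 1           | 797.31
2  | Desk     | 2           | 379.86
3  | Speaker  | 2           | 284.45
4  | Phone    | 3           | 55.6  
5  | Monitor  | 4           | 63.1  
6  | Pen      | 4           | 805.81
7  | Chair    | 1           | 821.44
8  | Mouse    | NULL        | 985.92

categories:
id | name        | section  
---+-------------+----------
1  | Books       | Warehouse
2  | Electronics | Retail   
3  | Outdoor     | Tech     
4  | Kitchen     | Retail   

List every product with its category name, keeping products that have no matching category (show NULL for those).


LEFT JOIN keeps every row from products (the left table); where category_id has no match in categories, the category columns become NULL. Walk through each product:
  - product 1 (Keyboard): category_id=1 -> matches Books
  - product 2 (Desk): category_id=2 -> matches Electronics
  - product 3 (Speaker): category_id=2 -> matches Electronics
  - product 4 (Phone): category_id=3 -> matches Outdoor
  - product 5 (Monitor): category_id=4 -> matches Kitchen
  - product 6 (Pen): category_id=4 -> matches Kitchen
  - product 7 (Chair): category_id=1 -> matches Books
  - product 8 (Mouse): category_id=NULL, no match -> kept with NULL
All 8 rows appear; 1 has NULL category.

SQL:
SELECT a.name, b.name AS category
FROM products a
LEFT JOIN categories b ON a.category_id = b.id

Result:
name     | category   
---------+------------
Keyboard | Books      
Desk     | Electronics
Speaker  | Electronics
Phone    | Outdoor    
Monitor  | Kitchen    
Pen      | Kitchen    
Chair    | Books      
Mouse    | NULL       


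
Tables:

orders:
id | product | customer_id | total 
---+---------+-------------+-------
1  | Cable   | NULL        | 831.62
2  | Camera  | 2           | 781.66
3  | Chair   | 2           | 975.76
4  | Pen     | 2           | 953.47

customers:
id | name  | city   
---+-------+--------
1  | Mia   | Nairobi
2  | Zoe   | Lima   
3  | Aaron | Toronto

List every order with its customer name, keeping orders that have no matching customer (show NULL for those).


LEFT JOIN keeps every row from orders (the left table); where customer_id has no match in customers, the customer columns become NULL. Walk through each order:
  - order 1 (Cable): customer_id=NULL, no match -> kept with NULL
  - order 2 (Camera): customer_id=2 -> matches Zoe
  - order 3 (Chair): customer_id=2 -> matches Zoe
  - order 4 (Pen): customer_id=2 -> matches Zoe
All 4 rows appear; 1 has NULL customer.

SQL:
SELECT a.product, b.name AS customer
FROM orders a
LEFT JOIN customers b ON a.customer_id = b.id

Result:
product | customer
--------+---------
Cable   | NULL    
Camera  | Zoe     
Chair   | Zoe     
Pen     | Zoe     


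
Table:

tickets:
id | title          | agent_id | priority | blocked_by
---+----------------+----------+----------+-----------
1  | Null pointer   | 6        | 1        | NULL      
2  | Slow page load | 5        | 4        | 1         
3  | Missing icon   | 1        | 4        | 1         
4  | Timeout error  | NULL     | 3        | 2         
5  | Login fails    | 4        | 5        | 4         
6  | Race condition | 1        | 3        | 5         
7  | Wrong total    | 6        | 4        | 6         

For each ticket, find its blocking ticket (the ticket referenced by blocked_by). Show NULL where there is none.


This is a self-join: tickets is joined to a second copy of itself, matching each row's blocked_by to another row's id. Use LEFT JOIN so rows with blocked_by=NULL are kept.
  - ticket 1 (Null pointer): blocked_by=NULL -> NULL
  - ticket 2 (Slow page load): blocked_by=1 -> Null pointer
  - ticket 3 (Missing icon): blocked_by=1 -> Null pointer
  - ticket 4 (Timeout error): blocked_by=2 -> Slow page load
  - ticket 5 (Login fails): blocked_by=4 -> Timeout error
  - ticket 6 (Race condition): blocked_by=5 -> Login fails
  - ticket 7 (Wrong total): blocked_by=6 -> Race condition

SQL:
SELECT a.title AS item, b.title AS blocked_by
FROM tickets a
LEFT JOIN tickets b ON a.blocked_by = b.id

Result:
item           | blocked_by    
---------------+---------------
Null pointer   | NULL          
Slow page load | Null pointer  
Missing icon   | Null pointer  
Timeout error  | Slow page load
Login fails    | Timeout error 
Race condition | Login fails   
Wrong total    | Race condition


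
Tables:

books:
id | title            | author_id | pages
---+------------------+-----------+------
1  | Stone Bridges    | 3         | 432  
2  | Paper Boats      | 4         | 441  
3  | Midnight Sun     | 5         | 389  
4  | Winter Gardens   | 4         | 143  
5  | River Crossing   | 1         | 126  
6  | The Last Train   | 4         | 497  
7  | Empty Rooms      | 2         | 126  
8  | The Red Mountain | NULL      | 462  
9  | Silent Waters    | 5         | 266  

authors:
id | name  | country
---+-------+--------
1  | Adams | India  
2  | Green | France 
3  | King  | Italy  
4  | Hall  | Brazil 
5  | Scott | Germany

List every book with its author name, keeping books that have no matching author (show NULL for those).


LEFT JOIN keeps every row from books (the left table); where author_id has no match in authors, the author columns become NULL. Walk through each book:
  - book 1 (Stone Bridges): author_id=3 -> matches King
  - book 2 (Paper Boats): author_id=4 -> matches Hall
  - book 3 (Midnight Sun): author_id=5 -> matches Scott
  - book 4 (Winter Gardens): author_id=4 -> matches Hall
  - book 5 (River Crossing): author_id=1 -> matches Adams
  - book 6 (The Last Train): author_id=4 -> matches Hall
  - book 7 (Empty Rooms): author_id=2 -> matches Green
  - book 8 (The Red Mountain): author_id=NULL, no match -> kept with NULL
  - book 9 (Silent Waters): author_id=5 -> matches Scott
All 9 rows appear; 1 has NULL author.

SQL:
SELECT a.title, b.name AS author
FROM books a
LEFT JOIN authors b ON a.author_id = b.id

Result:
title            | author
-----------------+-------
Stone Bridges    | King  
Paper Boats      | Hall  
Midnight Sun     | Scott 
Winter Gardens   | Hall  
River Crossing   | Adams 
The Last Train   | Hall  
Empty Rooms      | Green 
The Red Mountain | NULL  
Silent Waters    | Scott 


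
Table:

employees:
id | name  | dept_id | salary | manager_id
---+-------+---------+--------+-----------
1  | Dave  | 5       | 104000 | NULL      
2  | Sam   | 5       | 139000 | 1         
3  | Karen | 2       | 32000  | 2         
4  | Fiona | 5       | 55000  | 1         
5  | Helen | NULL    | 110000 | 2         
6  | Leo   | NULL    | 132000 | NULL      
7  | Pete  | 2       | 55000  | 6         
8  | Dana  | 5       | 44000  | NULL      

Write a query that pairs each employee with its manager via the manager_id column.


This is a self-join: employees is joined to a second copy of itself, matching each row's manager_id to another row's id. Use LEFT JOIN so rows with manager_id=NULL are kept.
  - employee 1 (Dave): manager_id=NULL -> NULL
  - employee 2 (Sam): manager_id=1 -> Dave
  - employee 3 (Karen): manager_id=2 -> Sam
  - employee 4 (Fiona): manager_id=1 -> Dave
  - employee 5 (Helen): manager_id=2 -> Sam
  - employee 6 (Leo): manager_id=NULL -> NULL
  - employee 7 (Pete): manager_id=6 -> Leo
  - employee 8 (Dana): manager_id=NULL -> NULL

SQL:
SELECT a.name AS item, b.name AS manager
FROM employees a
LEFT JOIN employees b ON a.manager_id = b.id

Result:
item  | manager
------+--------
Dave  | NULL   
Sam   | Dave   
Karen | Sam    
Fiona | Dave   
Helen | Sam    
Leo   | NULL   
Pete  | Leo    
Dana  | NULL   


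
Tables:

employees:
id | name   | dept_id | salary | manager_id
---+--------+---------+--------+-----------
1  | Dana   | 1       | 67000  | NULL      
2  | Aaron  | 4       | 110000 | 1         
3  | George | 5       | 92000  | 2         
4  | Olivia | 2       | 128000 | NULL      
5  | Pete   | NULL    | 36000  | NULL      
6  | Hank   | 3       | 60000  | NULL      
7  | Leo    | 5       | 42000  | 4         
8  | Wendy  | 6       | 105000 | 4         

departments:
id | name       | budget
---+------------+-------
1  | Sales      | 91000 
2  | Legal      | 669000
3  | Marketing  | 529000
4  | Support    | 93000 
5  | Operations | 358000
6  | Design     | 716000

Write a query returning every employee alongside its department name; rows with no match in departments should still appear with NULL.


LEFT JOIN keeps every row from employees (the left table); where dept_id has no match in departments, the department columns become NULL. Walk through each employee:
  - employee 1 (Dana): dept_id=1 -> matches Sales
  - employee 2 (Aaron): dept_id=4 -> matches Support
  - employee 3 (George): dept_id=5 -> matches Operations
  - employee 4 (Olivia): dept_id=2 -> matches Legal
  - employee 5 (Pete): dept_id=NULL, no match -> kept with NULL
  - employee 6 (Hank): dept_id=3 -> matches Marketing
  - employee 7 (Leo): dept_id=5 -> matches Operations
  - employee 8 (Wendy): dept_id=6 -> matches Design
All 8 rows appear; 1 has NULL department.

SQL:
SELECT a.name, b.name AS department
FROM employees a
LEFT JOIN departments b ON a.dept_id = b.id

Result:
name   | department
-------+-----------
Dana   | Sales     
Aaron  | Support   
George | Operations
Olivia | Legal     
Pete   | NULL      
Hank   | Marketing 
Leo    | Operations
Wendy  | Design    


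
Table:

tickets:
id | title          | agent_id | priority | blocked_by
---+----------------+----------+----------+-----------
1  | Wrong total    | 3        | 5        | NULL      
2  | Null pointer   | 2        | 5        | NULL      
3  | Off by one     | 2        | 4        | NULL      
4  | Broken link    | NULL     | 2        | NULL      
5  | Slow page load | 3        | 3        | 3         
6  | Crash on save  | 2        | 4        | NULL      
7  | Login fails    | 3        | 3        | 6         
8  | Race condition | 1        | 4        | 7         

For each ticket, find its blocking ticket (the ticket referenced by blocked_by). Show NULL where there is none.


This is a self-join: tickets is joined to a second copy of itself, matching each row's blocked_by to another row's id. Use LEFT JOIN so rows with blocked_by=NULL are kept.
  - ticket 1 (Wrong total): blocked_by=NULL -> NULL
  - ticket 2 (Null pointer): blocked_by=NULL -> NULL
  - ticket 3 (Off by one): blocked_by=NULL -> NULL
  - ticket 4 (Broken link): blocked_by=NULL -> NULL
  - ticket 5 (Slow page load): blocked_by=3 -> Off by one
  - ticket 6 (Crash on save): blocked_by=NULL -> NULL
  - ticket 7 (Login fails): blocked_by=6 -> Crash on save
  - ticket 8 (Race condition): blocked_by=7 -> Login fails

SQL:
SELECT a.title AS item, b.title AS blocked_by
FROM tickets a
LEFT JOIN tickets b ON a.blocked_by = b.id

Result:
item           | blocked_by   
---------------+--------------
Wrong total    | NULL         
Null pointer   | NULL         
Off by one     | NULL         
Broken link    | NULL         
Slow page load | Off by one   
Crash on save  | NULL         
Login fails    | Crash on save
Race condition | Login fails  


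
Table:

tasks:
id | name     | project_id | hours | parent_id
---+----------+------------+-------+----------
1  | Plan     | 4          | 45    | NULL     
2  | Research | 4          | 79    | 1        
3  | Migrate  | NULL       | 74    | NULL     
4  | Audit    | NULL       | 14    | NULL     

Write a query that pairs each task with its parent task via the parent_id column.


This is a self-join: tasks is joined to a second copy of itself, matching each row's parent_id to another row's id. Use LEFT JOIN so rows with parent_id=NULL are kept.
  - task 1 (Plan): parent_id=NULL -> NULL
  - task 2 (Research): parent_id=1 -> Plan
  - task 3 (Migrate): parent_id=NULL -> NULL
  - task 4 (Audit): parent_id=NULL -> NULL

SQL:
SELECT a.name AS item, b.name AS parent
FROM tasks a
LEFT JOIN tasks b ON a.parent_id = b.id

Result:
item     | parent
---------+-------
Plan     | NULL  
Research | Plan  
Migrate  | NULL  
Audit    | NULL  


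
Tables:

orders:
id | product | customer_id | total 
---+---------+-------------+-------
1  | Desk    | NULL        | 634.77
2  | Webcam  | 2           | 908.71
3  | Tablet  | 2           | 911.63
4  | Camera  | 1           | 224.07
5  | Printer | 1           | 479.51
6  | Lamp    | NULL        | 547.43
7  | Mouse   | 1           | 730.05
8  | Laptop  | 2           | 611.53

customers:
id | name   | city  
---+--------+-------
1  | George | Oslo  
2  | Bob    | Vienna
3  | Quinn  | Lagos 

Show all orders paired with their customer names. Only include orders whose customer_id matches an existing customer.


INNER JOIN keeps only orders rows whose customer_id matches an id in customers. Walk through each order:
  - order 1 (Desk): customer_id=NULL, no match -> dropped
  - order 2 (Webcam): customer_id=2 -> matches Bob
  - order 3 (Tablet): customer_id=2 -> matches Bob
  - order 4 (Camera): customer_id=1 -> matches George
  - order 5 (Printer): customer_id=1 -> matches George
  - order 6 (Lamp): customer_id=NULL, no match -> dropped
  - order 7 (Mouse): customer_id=1 -> matches George
  - order 8 (Laptop): customer_id=2 -> matches Bob
So 2 of 8 rows are dropped.

SQL:
SELECT a.product, b.name AS customer
FROM orders a
INNER JOIN customers b ON a.customer_id = b.id

Result:
product | customer
--------+---------
Webcam  | Bob     
Tablet  | Bob     
Camera  | George  
Printer | George  
Mouse   | George  
Laptop  | Bob     


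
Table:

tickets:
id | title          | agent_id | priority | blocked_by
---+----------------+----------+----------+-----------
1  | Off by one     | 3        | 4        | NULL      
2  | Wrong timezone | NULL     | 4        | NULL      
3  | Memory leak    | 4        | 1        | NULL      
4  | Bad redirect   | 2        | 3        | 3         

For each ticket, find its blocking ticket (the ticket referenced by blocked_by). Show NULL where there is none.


This is a self-join: tickets is joined to a second copy of itself, matching each row's blocked_by to another row's id. Use LEFT JOIN so rows with blocked_by=NULL are kept.
  - ticket 1 (Off by one): blocked_by=NULL -> NULL
  - ticket 2 (Wrong timezone): blocked_by=NULL -> NULL
  - ticket 3 (Memory leak): blocked_by=NULL -> NULL
  - ticket 4 (Bad redirect): blocked_by=3 -> Memory leak

SQL:
SELECT a.title AS item, b.title AS blocked_by
FROM tickets a
LEFT JOIN tickets b ON a.blocked_by = b.id

Result:
item           | blocked_by 
---------------+------------
Off by one     | NULL       
Wrong timezone | NULL       
Memory leak    | NULL       
Bad redirect   | Memory leak


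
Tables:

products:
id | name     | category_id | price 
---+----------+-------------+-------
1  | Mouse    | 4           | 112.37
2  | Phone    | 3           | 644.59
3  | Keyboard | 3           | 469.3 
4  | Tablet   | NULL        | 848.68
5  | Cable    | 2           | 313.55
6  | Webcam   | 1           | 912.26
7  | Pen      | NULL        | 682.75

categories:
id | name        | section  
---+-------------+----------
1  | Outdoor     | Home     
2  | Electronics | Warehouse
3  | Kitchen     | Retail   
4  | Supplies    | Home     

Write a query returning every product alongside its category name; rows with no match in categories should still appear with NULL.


LEFT JOIN keeps every row from products (the left table); where category_id has no match in categories, the category columns become NULL. Walk through each product:
  - product 1 (Mouse): category_id=4 -> matches Supplies
  - product 2 (Phone): category_id=3 -> matches Kitchen
  - product 3 (Keyboard): category_id=3 -> matches Kitchen
  - product 4 (Tablet): category_id=NULL, no match -> kept with NULL
  - product 5 (Cable): category_id=2 -> matches Electronics
  - product 6 (Webcam): category_id=1 -> matches Outdoor
  - product 7 (Pen): category_id=NULL, no match -> kept with NULL
All 7 rows appear; 2 have NULL category.

SQL:
SELECT a.name, b.name AS category
FROM products a
LEFT JOIN categories b ON a.category_id = b.id

Result:
name     | category   
---------+------------
Mouse    | Supplies   
Phone    | Kitchen    
Keyboard | Kitchen    
Tablet   | NULL       
Cable    | Electronics
Webcam   | Outdoor    
Pen      | NULL       
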